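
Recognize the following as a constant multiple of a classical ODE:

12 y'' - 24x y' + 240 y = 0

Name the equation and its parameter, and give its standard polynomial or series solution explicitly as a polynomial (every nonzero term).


All three coefficients share the factor 12; dividing through by 12 gives  y'' - 2x y' + 20 y = 0.
This matches the Hermite equation y'' - 2x y' + 2n y = 0 with 2n = 20, so n = 10; the polynomial solution is H_10(x).
With y = sum_k a_k x^k, matching x^k gives (k+2)(k+1) a_{k+2} = 2(k - n) a_k = 2(k - 10) a_k. The right side vanishes at k = 10, so the series with the parity of 10 terminates at degree 10.
Standard normalization: leading coefficient of H_n is 2^n, so a_10 = 2^10 = 1024. Work downward with a_k = (k+1)(k+2) a_{k+2} / (2(k - n)):
  a_8 = (9)(10)(1024) / (2(8 - 10)) = 92160/(-4) = -23040
  a_6 = (7)(8)(-23040) / (2(6 - 10)) = -1290240/(-8) = 161280
  a_4 = (5)(6)(161280) / (2(4 - 10)) = 4838400/(-12) = -403200
  a_2 = (3)(4)(-403200) / (2(2 - 10)) = -4838400/(-16) = 302400
  a_0 = (1)(2)(302400) / (2(0 - 10)) = 604800/(-20) = -30240
Hence H_10(x) = 1024 x^10 - 23040 x^8 + 161280 x^6 - 403200 x^4 + 302400 x^2 - 30240.

H_10(x); series = 1024 x^10 - 23040 x^8 + 161280 x^6 - 403200 x^4 + 302400 x^2 - 30240


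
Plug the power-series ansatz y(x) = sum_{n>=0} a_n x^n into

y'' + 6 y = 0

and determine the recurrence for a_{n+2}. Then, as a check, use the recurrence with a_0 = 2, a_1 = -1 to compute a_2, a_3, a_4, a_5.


Substitute y = sum_n a_n x^n into y'' + (const) y = 0.
y''(x) = sum_{n>=0} (n+2)(n+1) a_{n+2} x^n.
The ODE becomes sum_n [(n+2)(n+1) a_{n+2} + 6 a_n] x^n = 0.
Setting each coefficient to zero gives the recurrence:
  (n+2)(n+1) a_{n+2} + 6 a_n = 0,
  a_{n+2} = -6 / ((n+1)(n+2)) a_n.

Check with a_0 = 2, a_1 = -1 (apply the recurrence for n = 0, 1, 2, 3): a_0 = 2, a_1 = -1, a_2 = -6, a_3 = 1, a_4 = 3, a_5 = -3/10.

a_{n+2} = -6/((n+1)(n+2)) * a_n; check: a_0 = 2, a_1 = -1, a_2 = -6, a_3 = 1, a_4 = 3, a_5 = -3/10


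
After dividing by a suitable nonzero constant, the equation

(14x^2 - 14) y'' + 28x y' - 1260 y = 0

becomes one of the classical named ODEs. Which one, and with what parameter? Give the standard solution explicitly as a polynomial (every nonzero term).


All three coefficients share the factor -14; dividing through by -14 gives  (1 - x^2) y'' - 2x y' + 90 y = 0.
This matches the Legendre equation (1 - x^2) y'' - 2x y' + n(n+1) y = 0 (note the -2x y' term) with n(n+1) = 90, so n = 9; the polynomial solution is P_9(x).
With y = sum_k a_k x^k, matching x^k gives (k+2)(k+1) a_{k+2} = [k(k+1) - n(n+1)] a_k = (k - 9)(k + 10) a_k. The right side vanishes at k = 9, so the series with the parity of 9 terminates at degree 9.
Standard normalization (P_n(1) = 1): leading coefficient (2n)!/(2^n (n!)^2) = 6402373705728000/(512*131681894400) = 12155/128, so a_9 = 12155/128. Work downward with a_k = (k+1)(k+2) a_{k+2} / ((k - 9)(k + 10)):
  a_7 = (8)(9)(12155/128) / ((7 - 9)(7 + 10)) = (109395/16)/(-34) = -6435/32
  a_5 = (6)(7)(-6435/32) / ((5 - 9)(5 + 10)) = (-135135/16)/(-60) = 9009/64
  a_3 = (4)(5)(9009/64) / ((3 - 9)(3 + 10)) = (45045/16)/(-78) = -1155/32
  a_1 = (2)(3)(-1155/32) / ((1 - 9)(1 + 10)) = (-3465/16)/(-88) = 315/128
Hence P_9(x) = 12155 x^9/128 - 6435 x^7/32 + 9009 x^5/64 - 1155 x^3/32 + 315 x/128.

P_9(x); series = 12155 x^9/128 - 6435 x^7/32 + 9009 x^5/64 - 1155 x^3/32 + 315 x/128


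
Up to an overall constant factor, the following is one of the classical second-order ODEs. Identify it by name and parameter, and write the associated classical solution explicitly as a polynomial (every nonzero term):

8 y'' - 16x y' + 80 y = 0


All three coefficients share the factor 8; dividing through by 8 gives  y'' - 2x y' + 10 y = 0.
This matches the Hermite equation y'' - 2x y' + 2n y = 0 with 2n = 10, so n = 5; the polynomial solution is H_5(x).
With y = sum_k a_k x^k, matching x^k gives (k+2)(k+1) a_{k+2} = 2(k - n) a_k = 2(k - 5) a_k. The right side vanishes at k = 5, so the series with the parity of 5 terminates at degree 5.
Standard normalization: leading coefficient of H_n is 2^n, so a_5 = 2^5 = 32. Work downward with a_k = (k+1)(k+2) a_{k+2} / (2(k - n)):
  a_3 = (4)(5)(32) / (2(3 - 5)) = 640/(-4) = -160
  a_1 = (2)(3)(-160) / (2(1 - 5)) = -960/(-8) = 120
Hence H_5(x) = 32 x^5 - 160 x^3 + 120 x.

H_5(x); series = 32 x^5 - 160 x^3 + 120 x


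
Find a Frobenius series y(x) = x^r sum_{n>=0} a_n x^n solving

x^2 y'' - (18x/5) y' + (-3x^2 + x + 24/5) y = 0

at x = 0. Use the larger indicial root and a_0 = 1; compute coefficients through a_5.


Write in Frobenius form y'' + (p(x)/x) y' + (q(x)/x^2) y = 0:
  p(x) = -18/5,  q(x) = -3x^2 + x + 24/5.
Indicial equation: r(r-1) + (-18/5) r + (24/5) = 0 -> roots r_1 = 3, r_2 = 8/5.
Take r = r_1 = 3. Let y(x) = x^r sum_{n>=0} a_n x^n with a_0 = 1.
Substitute y = x^r sum a_n x^n and match x^{r+n}. The recurrence is
  D(n) a_n + 1 a_{n-1} - 3 a_{n-2} = 0,  where D(n) = (r+n)(r+n-1) + (-18/5)(r+n) + (24/5).
  a_n = [-1 a_{n-1} + 3 a_{n-2}] / D(n).
Since the indicial polynomial factors as (r - r_1)(r - r_2), D(n) = (r_1 + n - r_1)(r_1 + n - r_2) = n(n + 7/5).
Evaluating step by step (a_0 = 1):
  n = 1: D(1) = 1(1 + 7/5) = 12/5; numerator = -1(1) = -1; a_1 = (-1)/(12/5) = -5/12
  n = 2: D(2) = 2(2 + 7/5) = 34/5; numerator = -1(-5/12) + 3(1) = 41/12; a_2 = (41/12)/(34/5) = 205/408
  n = 3: D(3) = 3(3 + 7/5) = 66/5; numerator = -1(205/408) + 3(-5/12) = -715/408; a_3 = (-715/408)/(66/5) = -325/2448
  n = 4: D(4) = 4(4 + 7/5) = 108/5; numerator = -1(-325/2448) + 3(205/408) = 4015/2448; a_4 = (4015/2448)/(108/5) = 20075/264384
  n = 5: D(5) = 5(5 + 7/5) = 32; numerator = -1(20075/264384) + 3(-325/2448) = -7375/15552; a_5 = (-7375/15552)/(32) = -7375/497664

r = 3; a_0 = 1; a_1 = -5/12; a_2 = 205/408; a_3 = -325/2448; a_4 = 20075/264384; a_5 = -7375/497664


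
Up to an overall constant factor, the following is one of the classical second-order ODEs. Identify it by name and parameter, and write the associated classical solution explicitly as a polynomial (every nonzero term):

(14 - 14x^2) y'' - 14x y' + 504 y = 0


All three coefficients share the factor 14; dividing through by 14 gives  (1 - x^2) y'' - x y' + 36 y = 0.
This matches the Chebyshev equation (1 - x^2) y'' - x y' + n^2 y = 0 (note the -x y' term, not -2x y') with n^2 = 36, so n = 6; the polynomial solution is T_6(x).
With y = sum_k a_k x^k, matching x^k gives (k+2)(k+1) a_{k+2} = (k^2 - n^2) a_k = (k - 6)(k + 6) a_k. The right side vanishes at k = 6, so the series with the parity of 6 terminates at degree 6.
Standard normalization: leading coefficient of T_n is 2^(n-1), so a_6 = 2^5 = 32. Work downward with a_k = (k+1)(k+2) a_{k+2} / ((k - 6)(k + 6)):
  a_4 = (5)(6)(32) / ((4 - 6)(4 + 6)) = 960/(-20) = -48
  a_2 = (3)(4)(-48) / ((2 - 6)(2 + 6)) = -576/(-32) = 18
  a_0 = (1)(2)(18) / ((0 - 6)(0 + 6)) = 36/(-36) = -1
Hence T_6(x) = 32 x^6 - 48 x^4 + 18 x^2 - 1.

T_6(x); series = 32 x^6 - 48 x^4 + 18 x^2 - 1


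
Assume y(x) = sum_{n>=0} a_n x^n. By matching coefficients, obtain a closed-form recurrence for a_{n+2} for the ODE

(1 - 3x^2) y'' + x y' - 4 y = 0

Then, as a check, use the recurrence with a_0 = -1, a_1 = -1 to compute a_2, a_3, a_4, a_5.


Substitute y = sum_n a_n x^n.
(1 - 3 x^2) y'' contributes (n+2)(n+1) a_{n+2} - 3 n(n-1) a_n at x^n.
x y'(x) contributes n a_n at x^n.
-4 y(x) contributes -4 a_n at x^n.
Matching x^n: (n+2)(n+1) a_{n+2} + (-3 n(n-1) + n - 4) a_n = 0.
Thus a_{n+2} = (3 n(n-1) - n + 4) / ((n+1)(n+2)) * a_n.

Check with a_0 = -1, a_1 = -1 (apply the recurrence for n = 0, 1, 2, 3): a_0 = -1, a_1 = -1, a_2 = -2, a_3 = -1/2, a_4 = -4/3, a_5 = -19/40.

a_(n+2) = (3 n(n-1) - n + 4) / ((n+1)(n+2)) * a_n; check: a_0 = -1, a_1 = -1, a_2 = -2, a_3 = -1/2, a_4 = -4/3, a_5 = -19/40


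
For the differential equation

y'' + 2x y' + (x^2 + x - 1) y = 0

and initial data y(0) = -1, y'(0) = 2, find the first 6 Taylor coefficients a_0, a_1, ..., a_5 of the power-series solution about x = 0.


Ansatz: y(x) = sum_{n>=0} a_n x^n, so y'(x) = sum_{n>=1} n a_n x^(n-1) and y''(x) = sum_{n>=2} n(n-1) a_n x^(n-2).
Substitute into P(x) y'' + Q(x) y' + R(x) y = 0 with P(x) = 1, Q(x) = 2x, R(x) = x^2 + x - 1, and match powers of x.
Initial conditions: a_0 = -1, a_1 = 2.
Setting the coefficient of each power of x to zero and solving order by order (substituting the coefficients already found):
  x^0: 2 a_2 - a_0 = 0  ->  2 a_2 = a_0 = -1  ->  a_2 = -1/2
  x^1: 6 a_3 + a_1 + a_0 = 0  ->  6 a_3 = -a_1 - a_0 = -1  ->  a_3 = -1/6
  x^2: 12 a_4 + 3 a_2 + a_1 + a_0 = 0  ->  12 a_4 = -3 a_2 - a_1 - a_0 = 1/2  ->  a_4 = 1/24
  x^3: 20 a_5 + 5 a_3 + a_2 + a_1 = 0  ->  20 a_5 = -5 a_3 - a_2 - a_1 = -2/3  ->  a_5 = -1/30
Truncated series: y(x) = -1 + 2 x - (1/2) x^2 - (1/6) x^3 + (1/24) x^4 - (1/30) x^5 + O(x^6).

a_0 = -1; a_1 = 2; a_2 = -1/2; a_3 = -1/6; a_4 = 1/24; a_5 = -1/30


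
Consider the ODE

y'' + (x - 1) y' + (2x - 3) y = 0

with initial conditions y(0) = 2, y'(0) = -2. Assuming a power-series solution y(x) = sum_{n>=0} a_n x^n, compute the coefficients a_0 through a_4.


Ansatz: y(x) = sum_{n>=0} a_n x^n, so y'(x) = sum_{n>=1} n a_n x^(n-1) and y''(x) = sum_{n>=2} n(n-1) a_n x^(n-2).
Substitute into P(x) y'' + Q(x) y' + R(x) y = 0 with P(x) = 1, Q(x) = x - 1, R(x) = 2x - 3, and match powers of x.
Initial conditions: a_0 = 2, a_1 = -2.
Setting the coefficient of each power of x to zero and solving order by order (substituting the coefficients already found):
  x^0: 2 a_2 - a_1 - 3 a_0 = 0  ->  2 a_2 = a_1 + 3 a_0 = 4  ->  a_2 = 2
  x^1: 6 a_3 - 2 a_2 - 2 a_1 + 2 a_0 = 0  ->  6 a_3 = 2 a_2 + 2 a_1 - 2 a_0 = -4  ->  a_3 = -2/3
  x^2: 12 a_4 - 3 a_3 - a_2 + 2 a_1 = 0  ->  12 a_4 = 3 a_3 + a_2 - 2 a_1 = 4  ->  a_4 = 1/3
Truncated series: y(x) = 2 - 2 x + 2 x^2 - (2/3) x^3 + (1/3) x^4 + O(x^5).

a_0 = 2; a_1 = -2; a_2 = 2; a_3 = -2/3; a_4 = 1/3


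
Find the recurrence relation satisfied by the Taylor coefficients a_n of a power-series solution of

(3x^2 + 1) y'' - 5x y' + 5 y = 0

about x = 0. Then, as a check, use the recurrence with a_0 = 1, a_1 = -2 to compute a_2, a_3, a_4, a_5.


Substitute y = sum_n a_n x^n.
(1 + 3 x^2) y'' contributes (n+2)(n+1) a_{n+2} + 3 n(n-1) a_n at x^n.
-5 x y'(x) contributes -5 n a_n at x^n.
5 y(x) contributes 5 a_n at x^n.
Matching x^n: (n+2)(n+1) a_{n+2} + (3 n(n-1) - 5 n + 5) a_n = 0.
Thus a_{n+2} = (-3 n(n-1) + 5 n - 5) / ((n+1)(n+2)) * a_n.

Check with a_0 = 1, a_1 = -2 (apply the recurrence for n = 0, 1, 2, 3): a_0 = 1, a_1 = -2, a_2 = -5/2, a_3 = 0, a_4 = 5/24, a_5 = 0.

a_(n+2) = (-3 n(n-1) + 5 n - 5) / ((n+1)(n+2)) * a_n; check: a_0 = 1, a_1 = -2, a_2 = -5/2, a_3 = 0, a_4 = 5/24, a_5 = 0


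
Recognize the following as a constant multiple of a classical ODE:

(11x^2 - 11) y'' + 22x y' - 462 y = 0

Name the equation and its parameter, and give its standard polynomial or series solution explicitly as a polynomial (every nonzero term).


All three coefficients share the factor -11; dividing through by -11 gives  (1 - x^2) y'' - 2x y' + 42 y = 0.
This matches the Legendre equation (1 - x^2) y'' - 2x y' + n(n+1) y = 0 (note the -2x y' term) with n(n+1) = 42, so n = 6; the polynomial solution is P_6(x).
With y = sum_k a_k x^k, matching x^k gives (k+2)(k+1) a_{k+2} = [k(k+1) - n(n+1)] a_k = (k - 6)(k + 7) a_k. The right side vanishes at k = 6, so the series with the parity of 6 terminates at degree 6.
Standard normalization (P_n(1) = 1): leading coefficient (2n)!/(2^n (n!)^2) = 479001600/(64*518400) = 231/16, so a_6 = 231/16. Work downward with a_k = (k+1)(k+2) a_{k+2} / ((k - 6)(k + 7)):
  a_4 = (5)(6)(231/16) / ((4 - 6)(4 + 7)) = (3465/8)/(-22) = -315/16
  a_2 = (3)(4)(-315/16) / ((2 - 6)(2 + 7)) = (-945/4)/(-36) = 105/16
  a_0 = (1)(2)(105/16) / ((0 - 6)(0 + 7)) = (105/8)/(-42) = -5/16
Hence P_6(x) = 231 x^6/16 - 315 x^4/16 + 105 x^2/16 - 5/16.

P_6(x); series = 231 x^6/16 - 315 x^4/16 + 105 x^2/16 - 5/16


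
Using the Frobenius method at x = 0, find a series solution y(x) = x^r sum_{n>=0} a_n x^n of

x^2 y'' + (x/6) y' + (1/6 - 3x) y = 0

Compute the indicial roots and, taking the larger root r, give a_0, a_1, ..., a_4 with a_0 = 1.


Write in Frobenius form y'' + (p(x)/x) y' + (q(x)/x^2) y = 0:
  p(x) = 1/6,  q(x) = 1/6 - 3x.
Indicial equation: r(r-1) + (1/6) r + (1/6) = 0 -> roots r_1 = 1/2, r_2 = 1/3.
Take r = r_1 = 1/2. Let y(x) = x^r sum_{n>=0} a_n x^n with a_0 = 1.
Substitute y = x^r sum a_n x^n and match x^{r+n}. The recurrence is
  D(n) a_n - 3 a_{n-1} = 0,  where D(n) = (r+n)(r+n-1) + (1/6)(r+n) + (1/6).
  a_n = 3 / D(n) * a_{n-1}.
Since the indicial polynomial factors as (r - r_1)(r - r_2), D(n) = (r_1 + n - r_1)(r_1 + n - r_2) = n(n + 1/6).
Evaluating step by step (a_0 = 1):
  n = 1: D(1) = 1(1 + 1/6) = 7/6; numerator = 3(1) = 3; a_1 = (3)/(7/6) = 18/7
  n = 2: D(2) = 2(2 + 1/6) = 13/3; numerator = 3(18/7) = 54/7; a_2 = (54/7)/(13/3) = 162/91
  n = 3: D(3) = 3(3 + 1/6) = 19/2; numerator = 3(162/91) = 486/91; a_3 = (486/91)/(19/2) = 972/1729
  n = 4: D(4) = 4(4 + 1/6) = 50/3; numerator = 3(972/1729) = 2916/1729; a_4 = (2916/1729)/(50/3) = 4374/43225

r = 1/2; a_0 = 1; a_1 = 18/7; a_2 = 162/91; a_3 = 972/1729; a_4 = 4374/43225


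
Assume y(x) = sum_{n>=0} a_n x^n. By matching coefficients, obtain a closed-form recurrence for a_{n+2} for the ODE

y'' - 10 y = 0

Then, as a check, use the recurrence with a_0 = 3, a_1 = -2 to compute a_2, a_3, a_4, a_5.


Substitute y = sum_n a_n x^n into y'' + (const) y = 0.
y''(x) = sum_{n>=0} (n+2)(n+1) a_{n+2} x^n.
The ODE becomes sum_n [(n+2)(n+1) a_{n+2} - 10 a_n] x^n = 0.
Setting each coefficient to zero gives the recurrence:
  (n+2)(n+1) a_{n+2} - 10 a_n = 0,
  a_{n+2} = 10 / ((n+1)(n+2)) a_n.

Check with a_0 = 3, a_1 = -2 (apply the recurrence for n = 0, 1, 2, 3): a_0 = 3, a_1 = -2, a_2 = 15, a_3 = -10/3, a_4 = 25/2, a_5 = -5/3.

a_{n+2} = 10/((n+1)(n+2)) * a_n; check: a_0 = 3, a_1 = -2, a_2 = 15, a_3 = -10/3, a_4 = 25/2, a_5 = -5/3


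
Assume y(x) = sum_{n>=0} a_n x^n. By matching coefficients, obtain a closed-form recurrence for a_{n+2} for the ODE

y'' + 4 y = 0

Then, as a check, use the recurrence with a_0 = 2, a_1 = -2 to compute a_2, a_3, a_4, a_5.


Substitute y = sum_n a_n x^n into y'' + (const) y = 0.
y''(x) = sum_{n>=0} (n+2)(n+1) a_{n+2} x^n.
The ODE becomes sum_n [(n+2)(n+1) a_{n+2} + 4 a_n] x^n = 0.
Setting each coefficient to zero gives the recurrence:
  (n+2)(n+1) a_{n+2} + 4 a_n = 0,
  a_{n+2} = -4 / ((n+1)(n+2)) a_n.

Check with a_0 = 2, a_1 = -2 (apply the recurrence for n = 0, 1, 2, 3): a_0 = 2, a_1 = -2, a_2 = -4, a_3 = 4/3, a_4 = 4/3, a_5 = -4/15.

a_{n+2} = -4/((n+1)(n+2)) * a_n; check: a_0 = 2, a_1 = -2, a_2 = -4, a_3 = 4/3, a_4 = 4/3, a_5 = -4/15


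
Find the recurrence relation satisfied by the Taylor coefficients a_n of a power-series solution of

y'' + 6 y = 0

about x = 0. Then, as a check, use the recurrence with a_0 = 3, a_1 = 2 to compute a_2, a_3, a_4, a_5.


Substitute y = sum_n a_n x^n into y'' + (const) y = 0.
y''(x) = sum_{n>=0} (n+2)(n+1) a_{n+2} x^n.
The ODE becomes sum_n [(n+2)(n+1) a_{n+2} + 6 a_n] x^n = 0.
Setting each coefficient to zero gives the recurrence:
  (n+2)(n+1) a_{n+2} + 6 a_n = 0,
  a_{n+2} = -6 / ((n+1)(n+2)) a_n.

Check with a_0 = 3, a_1 = 2 (apply the recurrence for n = 0, 1, 2, 3): a_0 = 3, a_1 = 2, a_2 = -9, a_3 = -2, a_4 = 9/2, a_5 = 3/5.

a_{n+2} = -6/((n+1)(n+2)) * a_n; check: a_0 = 3, a_1 = 2, a_2 = -9, a_3 = -2, a_4 = 9/2, a_5 = 3/5


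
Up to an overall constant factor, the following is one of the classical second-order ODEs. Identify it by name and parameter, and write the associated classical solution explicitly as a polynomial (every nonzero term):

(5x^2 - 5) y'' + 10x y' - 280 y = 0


All three coefficients share the factor -5; dividing through by -5 gives  (1 - x^2) y'' - 2x y' + 56 y = 0.
This matches the Legendre equation (1 - x^2) y'' - 2x y' + n(n+1) y = 0 (note the -2x y' term) with n(n+1) = 56, so n = 7; the polynomial solution is P_7(x).
With y = sum_k a_k x^k, matching x^k gives (k+2)(k+1) a_{k+2} = [k(k+1) - n(n+1)] a_k = (k - 7)(k + 8) a_k. The right side vanishes at k = 7, so the series with the parity of 7 terminates at degree 7.
Standard normalization (P_n(1) = 1): leading coefficient (2n)!/(2^n (n!)^2) = 87178291200/(128*25401600) = 429/16, so a_7 = 429/16. Work downward with a_k = (k+1)(k+2) a_{k+2} / ((k - 7)(k + 8)):
  a_5 = (6)(7)(429/16) / ((5 - 7)(5 + 8)) = (9009/8)/(-26) = -693/16
  a_3 = (4)(5)(-693/16) / ((3 - 7)(3 + 8)) = (-3465/4)/(-44) = 315/16
  a_1 = (2)(3)(315/16) / ((1 - 7)(1 + 8)) = (945/8)/(-54) = -35/16
Hence P_7(x) = 429 x^7/16 - 693 x^5/16 + 315 x^3/16 - 35 x/16.

P_7(x); series = 429 x^7/16 - 693 x^5/16 + 315 x^3/16 - 35 x/16


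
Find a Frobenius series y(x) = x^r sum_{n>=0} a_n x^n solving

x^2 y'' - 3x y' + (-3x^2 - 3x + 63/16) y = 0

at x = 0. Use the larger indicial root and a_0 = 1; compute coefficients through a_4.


Write in Frobenius form y'' + (p(x)/x) y' + (q(x)/x^2) y = 0:
  p(x) = -3,  q(x) = -3x^2 - 3x + 63/16.
Indicial equation: r(r-1) + (-3) r + (63/16) = 0 -> roots r_1 = 9/4, r_2 = 7/4.
Take r = r_1 = 9/4. Let y(x) = x^r sum_{n>=0} a_n x^n with a_0 = 1.
Substitute y = x^r sum a_n x^n and match x^{r+n}. The recurrence is
  D(n) a_n - 3 a_{n-1} - 3 a_{n-2} = 0,  where D(n) = (r+n)(r+n-1) + (-3)(r+n) + (63/16).
  a_n = [3 a_{n-1} + 3 a_{n-2}] / D(n).
Since the indicial polynomial factors as (r - r_1)(r - r_2), D(n) = (r_1 + n - r_1)(r_1 + n - r_2) = n(n + 1/2).
Evaluating step by step (a_0 = 1):
  n = 1: D(1) = 1(1 + 1/2) = 3/2; numerator = 3(1) = 3; a_1 = (3)/(3/2) = 2
  n = 2: D(2) = 2(2 + 1/2) = 5; numerator = 3(2) + 3(1) = 9; a_2 = (9)/(5) = 9/5
  n = 3: D(3) = 3(3 + 1/2) = 21/2; numerator = 3(9/5) + 3(2) = 57/5; a_3 = (57/5)/(21/2) = 38/35
  n = 4: D(4) = 4(4 + 1/2) = 18; numerator = 3(38/35) + 3(9/5) = 303/35; a_4 = (303/35)/(18) = 101/210

r = 9/4; a_0 = 1; a_1 = 2; a_2 = 9/5; a_3 = 38/35; a_4 = 101/210


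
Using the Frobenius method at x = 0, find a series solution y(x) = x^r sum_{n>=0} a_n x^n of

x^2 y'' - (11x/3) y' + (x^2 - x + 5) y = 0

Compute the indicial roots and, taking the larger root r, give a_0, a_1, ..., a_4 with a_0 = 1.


Write in Frobenius form y'' + (p(x)/x) y' + (q(x)/x^2) y = 0:
  p(x) = -11/3,  q(x) = x^2 - x + 5.
Indicial equation: r(r-1) + (-11/3) r + (5) = 0 -> roots r_1 = 3, r_2 = 5/3.
Take r = r_1 = 3. Let y(x) = x^r sum_{n>=0} a_n x^n with a_0 = 1.
Substitute y = x^r sum a_n x^n and match x^{r+n}. The recurrence is
  D(n) a_n - 1 a_{n-1} + 1 a_{n-2} = 0,  where D(n) = (r+n)(r+n-1) + (-11/3)(r+n) + (5).
  a_n = [1 a_{n-1} - 1 a_{n-2}] / D(n).
Since the indicial polynomial factors as (r - r_1)(r - r_2), D(n) = (r_1 + n - r_1)(r_1 + n - r_2) = n(n + 4/3).
Evaluating step by step (a_0 = 1):
  n = 1: D(1) = 1(1 + 4/3) = 7/3; numerator = 1(1) = 1; a_1 = (1)/(7/3) = 3/7
  n = 2: D(2) = 2(2 + 4/3) = 20/3; numerator = 1(3/7) - 1(1) = -4/7; a_2 = (-4/7)/(20/3) = -3/35
  n = 3: D(3) = 3(3 + 4/3) = 13; numerator = 1(-3/35) - 1(3/7) = -18/35; a_3 = (-18/35)/(13) = -18/455
  n = 4: D(4) = 4(4 + 4/3) = 64/3; numerator = 1(-18/455) - 1(-3/35) = 3/65; a_4 = (3/65)/(64/3) = 9/4160

r = 3; a_0 = 1; a_1 = 3/7; a_2 = -3/35; a_3 = -18/455; a_4 = 9/4160


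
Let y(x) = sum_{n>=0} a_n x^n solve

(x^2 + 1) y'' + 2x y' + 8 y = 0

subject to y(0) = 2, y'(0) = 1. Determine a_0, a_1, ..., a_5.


Ansatz: y(x) = sum_{n>=0} a_n x^n, so y'(x) = sum_{n>=1} n a_n x^(n-1) and y''(x) = sum_{n>=2} n(n-1) a_n x^(n-2).
Substitute into P(x) y'' + Q(x) y' + R(x) y = 0 with P(x) = x^2 + 1, Q(x) = 2x, R(x) = 8, and match powers of x.
Initial conditions: a_0 = 2, a_1 = 1.
Setting the coefficient of each power of x to zero and solving order by order (substituting the coefficients already found):
  x^0: 2 a_2 + 8 a_0 = 0  ->  2 a_2 = -8 a_0 = -16  ->  a_2 = -8
  x^1: 6 a_3 + 10 a_1 = 0  ->  6 a_3 = -10 a_1 = -10  ->  a_3 = -5/3
  x^2: 12 a_4 + 14 a_2 = 0  ->  12 a_4 = -14 a_2 = 112  ->  a_4 = 28/3
  x^3: 20 a_5 + 20 a_3 = 0  ->  20 a_5 = -20 a_3 = 100/3  ->  a_5 = 5/3
Truncated series: y(x) = 2 + x - 8 x^2 - (5/3) x^3 + (28/3) x^4 + (5/3) x^5 + O(x^6).

a_0 = 2; a_1 = 1; a_2 = -8; a_3 = -5/3; a_4 = 28/3; a_5 = 5/3


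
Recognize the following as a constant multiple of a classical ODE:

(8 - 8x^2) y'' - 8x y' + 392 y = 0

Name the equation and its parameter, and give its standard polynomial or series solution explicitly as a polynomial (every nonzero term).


All three coefficients share the factor 8; dividing through by 8 gives  (1 - x^2) y'' - x y' + 49 y = 0.
This matches the Chebyshev equation (1 - x^2) y'' - x y' + n^2 y = 0 (note the -x y' term, not -2x y') with n^2 = 49, so n = 7; the polynomial solution is T_7(x).
With y = sum_k a_k x^k, matching x^k gives (k+2)(k+1) a_{k+2} = (k^2 - n^2) a_k = (k - 7)(k + 7) a_k. The right side vanishes at k = 7, so the series with the parity of 7 terminates at degree 7.
Standard normalization: leading coefficient of T_n is 2^(n-1), so a_7 = 2^6 = 64. Work downward with a_k = (k+1)(k+2) a_{k+2} / ((k - 7)(k + 7)):
  a_5 = (6)(7)(64) / ((5 - 7)(5 + 7)) = 2688/(-24) = -112
  a_3 = (4)(5)(-112) / ((3 - 7)(3 + 7)) = -2240/(-40) = 56
  a_1 = (2)(3)(56) / ((1 - 7)(1 + 7)) = 336/(-48) = -7
Hence T_7(x) = 64 x^7 - 112 x^5 + 56 x^3 - 7 x.

T_7(x); series = 64 x^7 - 112 x^5 + 56 x^3 - 7 x


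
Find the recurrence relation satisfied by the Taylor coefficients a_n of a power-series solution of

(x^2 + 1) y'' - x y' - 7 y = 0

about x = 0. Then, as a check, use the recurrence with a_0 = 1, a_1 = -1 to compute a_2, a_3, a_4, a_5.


Substitute y = sum_n a_n x^n.
(1 + 1 x^2) y'' contributes (n+2)(n+1) a_{n+2} + n(n-1) a_n at x^n.
-x y'(x) contributes -n a_n at x^n.
-7 y(x) contributes -7 a_n at x^n.
Matching x^n: (n+2)(n+1) a_{n+2} + (n(n-1) - n - 7) a_n = 0.
Thus a_{n+2} = (-n(n-1) + n + 7) / ((n+1)(n+2)) * a_n.

Check with a_0 = 1, a_1 = -1 (apply the recurrence for n = 0, 1, 2, 3): a_0 = 1, a_1 = -1, a_2 = 7/2, a_3 = -4/3, a_4 = 49/24, a_5 = -4/15.

a_(n+2) = (-n(n-1) + n + 7) / ((n+1)(n+2)) * a_n; check: a_0 = 1, a_1 = -1, a_2 = 7/2, a_3 = -4/3, a_4 = 49/24, a_5 = -4/15


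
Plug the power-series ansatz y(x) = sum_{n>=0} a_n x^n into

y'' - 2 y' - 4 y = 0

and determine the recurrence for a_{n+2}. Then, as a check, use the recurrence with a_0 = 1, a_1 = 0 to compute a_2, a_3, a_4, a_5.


Substitute y = sum_n a_n x^n.
y''(x) has coefficient (n+2)(n+1) a_{n+2} at x^n;
-2 y'(x) has coefficient -2 (n+1) a_{n+1} at x^n;
-4 y(x) has coefficient -4 a_n at x^n.
Matching x^n: (n+2)(n+1) a_{n+2} - 2 (n+1) a_{n+1} - 4 a_n = 0.
Thus a_{n+2} = [2 (n+1) a_{n+1} + 4 a_n] / ((n+1)(n+2)).

Check with a_0 = 1, a_1 = 0 (apply the recurrence for n = 0, 1, 2, 3): a_0 = 1, a_1 = 0, a_2 = 2, a_3 = 4/3, a_4 = 4/3, a_5 = 4/5.

a_(n+2) = [2 (n+1) a_(n+1) + 4 a_n] / ((n+1)(n+2)); check: a_0 = 1, a_1 = 0, a_2 = 2, a_3 = 4/3, a_4 = 4/3, a_5 = 4/5


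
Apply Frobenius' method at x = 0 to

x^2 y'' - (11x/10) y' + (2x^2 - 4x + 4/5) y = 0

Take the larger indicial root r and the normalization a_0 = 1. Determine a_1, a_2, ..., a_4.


Write in Frobenius form y'' + (p(x)/x) y' + (q(x)/x^2) y = 0:
  p(x) = -11/10,  q(x) = 2x^2 - 4x + 4/5.
Indicial equation: r(r-1) + (-11/10) r + (4/5) = 0 -> roots r_1 = 8/5, r_2 = 1/2.
Take r = r_1 = 8/5. Let y(x) = x^r sum_{n>=0} a_n x^n with a_0 = 1.
Substitute y = x^r sum a_n x^n and match x^{r+n}. The recurrence is
  D(n) a_n - 4 a_{n-1} + 2 a_{n-2} = 0,  where D(n) = (r+n)(r+n-1) + (-11/10)(r+n) + (4/5).
  a_n = [4 a_{n-1} - 2 a_{n-2}] / D(n).
Since the indicial polynomial factors as (r - r_1)(r - r_2), D(n) = (r_1 + n - r_1)(r_1 + n - r_2) = n(n + 11/10).
Evaluating step by step (a_0 = 1):
  n = 1: D(1) = 1(1 + 11/10) = 21/10; numerator = 4(1) = 4; a_1 = (4)/(21/10) = 40/21
  n = 2: D(2) = 2(2 + 11/10) = 31/5; numerator = 4(40/21) - 2(1) = 118/21; a_2 = (118/21)/(31/5) = 590/651
  n = 3: D(3) = 3(3 + 11/10) = 123/10; numerator = 4(590/651) - 2(40/21) = -40/217; a_3 = (-40/217)/(123/10) = -400/26691
  n = 4: D(4) = 4(4 + 11/10) = 102/5; numerator = 4(-400/26691) - 2(590/651) = -2380/1271; a_4 = (-2380/1271)/(102/5) = -350/3813

r = 8/5; a_0 = 1; a_1 = 40/21; a_2 = 590/651; a_3 = -400/26691; a_4 = -350/3813


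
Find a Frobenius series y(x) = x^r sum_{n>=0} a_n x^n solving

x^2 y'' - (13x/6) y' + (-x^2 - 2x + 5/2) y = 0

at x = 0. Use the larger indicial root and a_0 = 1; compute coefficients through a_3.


Write in Frobenius form y'' + (p(x)/x) y' + (q(x)/x^2) y = 0:
  p(x) = -13/6,  q(x) = -x^2 - 2x + 5/2.
Indicial equation: r(r-1) + (-13/6) r + (5/2) = 0 -> roots r_1 = 5/3, r_2 = 3/2.
Take r = r_1 = 5/3. Let y(x) = x^r sum_{n>=0} a_n x^n with a_0 = 1.
Substitute y = x^r sum a_n x^n and match x^{r+n}. The recurrence is
  D(n) a_n - 2 a_{n-1} - 1 a_{n-2} = 0,  where D(n) = (r+n)(r+n-1) + (-13/6)(r+n) + (5/2).
  a_n = [2 a_{n-1} + 1 a_{n-2}] / D(n).
Since the indicial polynomial factors as (r - r_1)(r - r_2), D(n) = (r_1 + n - r_1)(r_1 + n - r_2) = n(n + 1/6).
Evaluating step by step (a_0 = 1):
  n = 1: D(1) = 1(1 + 1/6) = 7/6; numerator = 2(1) = 2; a_1 = (2)/(7/6) = 12/7
  n = 2: D(2) = 2(2 + 1/6) = 13/3; numerator = 2(12/7) + 1(1) = 31/7; a_2 = (31/7)/(13/3) = 93/91
  n = 3: D(3) = 3(3 + 1/6) = 19/2; numerator = 2(93/91) + 1(12/7) = 342/91; a_3 = (342/91)/(19/2) = 36/91

r = 5/3; a_0 = 1; a_1 = 12/7; a_2 = 93/91; a_3 = 36/91


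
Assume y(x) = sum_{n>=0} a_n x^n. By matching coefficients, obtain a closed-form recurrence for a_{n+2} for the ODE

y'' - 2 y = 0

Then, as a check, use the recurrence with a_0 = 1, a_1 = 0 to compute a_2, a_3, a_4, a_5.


Substitute y = sum_n a_n x^n into y'' + (const) y = 0.
y''(x) = sum_{n>=0} (n+2)(n+1) a_{n+2} x^n.
The ODE becomes sum_n [(n+2)(n+1) a_{n+2} - 2 a_n] x^n = 0.
Setting each coefficient to zero gives the recurrence:
  (n+2)(n+1) a_{n+2} - 2 a_n = 0,
  a_{n+2} = 2 / ((n+1)(n+2)) a_n.

Check with a_0 = 1, a_1 = 0 (apply the recurrence for n = 0, 1, 2, 3): a_0 = 1, a_1 = 0, a_2 = 1, a_3 = 0, a_4 = 1/6, a_5 = 0.

a_{n+2} = 2/((n+1)(n+2)) * a_n; check: a_0 = 1, a_1 = 0, a_2 = 1, a_3 = 0, a_4 = 1/6, a_5 = 0


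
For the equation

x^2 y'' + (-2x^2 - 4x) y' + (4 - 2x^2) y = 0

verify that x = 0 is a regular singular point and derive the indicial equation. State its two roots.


Divide by x^2 to reach normal form y'' + P_1(x) y' + P_2(x) y = 0 with P_1(x) = -2 - 4/x and P_2(x) = -2 + 4/x^2.
x = 0 is a singular point because the y'-coefficient -2 - 4/x has a pole at x = 0 and the y-coefficient -2 + 4/x^2 has a pole at x = 0.
It is a regular singular point because x P_1(x) = p(x) = -2x - 4 and x^2 P_2(x) = q(x) = 4 - 2x^2 are polynomials, hence analytic at x = 0.
p(0) = -4,  q(0) = 4.
Indicial equation: r(r-1) + p(0) r + q(0) = 0, i.e. r^2 + (p(0) - 1) r + q(0) = 0, i.e. r^2 - 5 r + 4 = 0.
Discriminant: (-5)^2 - 4(4) = 9, so r = (5 ± 3)/2.
Solving: r_1 = 4, r_2 = 1.

indicial: r^2 - 5 r + 4 = 0; roots r_1 = 4, r_2 = 1


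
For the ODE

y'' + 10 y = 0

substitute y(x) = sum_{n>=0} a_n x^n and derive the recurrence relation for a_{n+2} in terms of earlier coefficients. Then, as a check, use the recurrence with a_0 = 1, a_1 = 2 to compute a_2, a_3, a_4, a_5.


Substitute y = sum_n a_n x^n into y'' + (const) y = 0.
y''(x) = sum_{n>=0} (n+2)(n+1) a_{n+2} x^n.
The ODE becomes sum_n [(n+2)(n+1) a_{n+2} + 10 a_n] x^n = 0.
Setting each coefficient to zero gives the recurrence:
  (n+2)(n+1) a_{n+2} + 10 a_n = 0,
  a_{n+2} = -10 / ((n+1)(n+2)) a_n.

Check with a_0 = 1, a_1 = 2 (apply the recurrence for n = 0, 1, 2, 3): a_0 = 1, a_1 = 2, a_2 = -5, a_3 = -10/3, a_4 = 25/6, a_5 = 5/3.

a_{n+2} = -10/((n+1)(n+2)) * a_n; check: a_0 = 1, a_1 = 2, a_2 = -5, a_3 = -10/3, a_4 = 25/6, a_5 = 5/3


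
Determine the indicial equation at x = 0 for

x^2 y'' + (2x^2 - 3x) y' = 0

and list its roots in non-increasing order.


Divide by x^2 to reach normal form y'' + P_1(x) y' + P_2(x) y = 0 with P_1(x) = 2 - 3/x and P_2(x) = 0.
x = 0 is a singular point because the y'-coefficient 2 - 3/x has a pole at x = 0.
It is a regular singular point because x P_1(x) = p(x) = 2x - 3 and x^2 P_2(x) = q(x) = 0 are polynomials, hence analytic at x = 0.
p(0) = -3,  q(0) = 0.
Indicial equation: r(r-1) + p(0) r + q(0) = 0, i.e. r^2 + (p(0) - 1) r + q(0) = 0, i.e. r^2 - 4 r = 0.
Discriminant: (-4)^2 - 4(0) = 16, so r = (4 ± 4)/2.
Solving: r_1 = 4, r_2 = 0.

indicial: r^2 - 4 r = 0; roots r_1 = 4, r_2 = 0


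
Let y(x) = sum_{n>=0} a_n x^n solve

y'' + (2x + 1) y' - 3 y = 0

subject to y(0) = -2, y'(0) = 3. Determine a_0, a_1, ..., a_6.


Ansatz: y(x) = sum_{n>=0} a_n x^n, so y'(x) = sum_{n>=1} n a_n x^(n-1) and y''(x) = sum_{n>=2} n(n-1) a_n x^(n-2).
Substitute into P(x) y'' + Q(x) y' + R(x) y = 0 with P(x) = 1, Q(x) = 2x + 1, R(x) = -3, and match powers of x.
Initial conditions: a_0 = -2, a_1 = 3.
Setting the coefficient of each power of x to zero and solving order by order (substituting the coefficients already found):
  x^0: 2 a_2 + a_1 - 3 a_0 = 0  ->  2 a_2 = -a_1 + 3 a_0 = -9  ->  a_2 = -9/2
  x^1: 6 a_3 + 2 a_2 - a_1 = 0  ->  6 a_3 = -2 a_2 + a_1 = 12  ->  a_3 = 2
  x^2: 12 a_4 + 3 a_3 + a_2 = 0  ->  12 a_4 = -3 a_3 - a_2 = -3/2  ->  a_4 = -1/8
  x^3: 20 a_5 + 4 a_4 + 3 a_3 = 0  ->  20 a_5 = -4 a_4 - 3 a_3 = -11/2  ->  a_5 = -11/40
  x^4: 30 a_6 + 5 a_5 + 5 a_4 = 0  ->  30 a_6 = -5 a_5 - 5 a_4 = 2  ->  a_6 = 1/15
Truncated series: y(x) = -2 + 3 x - (9/2) x^2 + 2 x^3 - (1/8) x^4 - (11/40) x^5 + (1/15) x^6 + O(x^7).

a_0 = -2; a_1 = 3; a_2 = -9/2; a_3 = 2; a_4 = -1/8; a_5 = -11/40; a_6 = 1/15


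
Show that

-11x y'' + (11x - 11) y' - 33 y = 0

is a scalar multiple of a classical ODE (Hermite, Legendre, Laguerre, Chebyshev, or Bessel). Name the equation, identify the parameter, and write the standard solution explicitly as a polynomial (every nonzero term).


All three coefficients share the factor -11; dividing through by -11 gives  x y'' + (1 - x) y' + 3 y = 0.
This matches the Laguerre equation x y'' + (1 - x) y' + n y = 0 with n = 3; the polynomial solution is L_3(x).
With y = sum_k a_k x^k, matching x^k gives (k+1)k a_{k+1} + (k+1) a_{k+1} - k a_k + n a_k = 0, i.e. (k+1)^2 a_{k+1} = (k - n) a_k = (k - 3) a_k. The right side vanishes at k = 3, so the series terminates at degree 3.
Standard normalization L_n(0) = 1 gives a_0 = 1. Work upward with a_{k+1} = (k - 3) a_k / (k+1)^2:
  a_1 = (0 - 3)(1) / 1^2 = -3/1 = -3
  a_2 = (1 - 3)(-3) / 2^2 = 6/4 = 3/2
  a_3 = (2 - 3)(3/2) / 3^2 = (-3/2)/9 = -1/6
Hence L_3(x) = -x^3/6 + 3 x^2/2 - 3 x + 1.

L_3(x); series = -x^3/6 + 3 x^2/2 - 3 x + 1


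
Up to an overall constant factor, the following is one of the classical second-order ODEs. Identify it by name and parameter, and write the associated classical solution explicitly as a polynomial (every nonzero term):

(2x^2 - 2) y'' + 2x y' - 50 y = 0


All three coefficients share the factor -2; dividing through by -2 gives  (1 - x^2) y'' - x y' + 25 y = 0.
This matches the Chebyshev equation (1 - x^2) y'' - x y' + n^2 y = 0 (note the -x y' term, not -2x y') with n^2 = 25, so n = 5; the polynomial solution is T_5(x).
With y = sum_k a_k x^k, matching x^k gives (k+2)(k+1) a_{k+2} = (k^2 - n^2) a_k = (k - 5)(k + 5) a_k. The right side vanishes at k = 5, so the series with the parity of 5 terminates at degree 5.
Standard normalization: leading coefficient of T_n is 2^(n-1), so a_5 = 2^4 = 16. Work downward with a_k = (k+1)(k+2) a_{k+2} / ((k - 5)(k + 5)):
  a_3 = (4)(5)(16) / ((3 - 5)(3 + 5)) = 320/(-16) = -20
  a_1 = (2)(3)(-20) / ((1 - 5)(1 + 5)) = -120/(-24) = 5
Hence T_5(x) = 16 x^5 - 20 x^3 + 5 x.

T_5(x); series = 16 x^5 - 20 x^3 + 5 x


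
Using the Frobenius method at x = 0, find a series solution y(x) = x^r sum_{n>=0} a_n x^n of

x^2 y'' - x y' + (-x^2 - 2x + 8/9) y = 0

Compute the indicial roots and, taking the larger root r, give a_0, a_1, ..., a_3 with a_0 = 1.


Write in Frobenius form y'' + (p(x)/x) y' + (q(x)/x^2) y = 0:
  p(x) = -1,  q(x) = -x^2 - 2x + 8/9.
Indicial equation: r(r-1) + (-1) r + (8/9) = 0 -> roots r_1 = 4/3, r_2 = 2/3.
Take r = r_1 = 4/3. Let y(x) = x^r sum_{n>=0} a_n x^n with a_0 = 1.
Substitute y = x^r sum a_n x^n and match x^{r+n}. The recurrence is
  D(n) a_n - 2 a_{n-1} - 1 a_{n-2} = 0,  where D(n) = (r+n)(r+n-1) + (-1)(r+n) + (8/9).
  a_n = [2 a_{n-1} + 1 a_{n-2}] / D(n).
Since the indicial polynomial factors as (r - r_1)(r - r_2), D(n) = (r_1 + n - r_1)(r_1 + n - r_2) = n(n + 2/3).
Evaluating step by step (a_0 = 1):
  n = 1: D(1) = 1(1 + 2/3) = 5/3; numerator = 2(1) = 2; a_1 = (2)/(5/3) = 6/5
  n = 2: D(2) = 2(2 + 2/3) = 16/3; numerator = 2(6/5) + 1(1) = 17/5; a_2 = (17/5)/(16/3) = 51/80
  n = 3: D(3) = 3(3 + 2/3) = 11; numerator = 2(51/80) + 1(6/5) = 99/40; a_3 = (99/40)/(11) = 9/40

r = 4/3; a_0 = 1; a_1 = 6/5; a_2 = 51/80; a_3 = 9/40


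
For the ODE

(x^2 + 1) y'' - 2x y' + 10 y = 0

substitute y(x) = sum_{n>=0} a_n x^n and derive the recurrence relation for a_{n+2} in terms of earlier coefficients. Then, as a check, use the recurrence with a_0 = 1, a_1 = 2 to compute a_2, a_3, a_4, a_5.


Substitute y = sum_n a_n x^n.
(1 + 1 x^2) y'' contributes (n+2)(n+1) a_{n+2} + n(n-1) a_n at x^n.
-2 x y'(x) contributes -2 n a_n at x^n.
10 y(x) contributes 10 a_n at x^n.
Matching x^n: (n+2)(n+1) a_{n+2} + (n(n-1) - 2 n + 10) a_n = 0.
Thus a_{n+2} = (-n(n-1) + 2 n - 10) / ((n+1)(n+2)) * a_n.

Check with a_0 = 1, a_1 = 2 (apply the recurrence for n = 0, 1, 2, 3): a_0 = 1, a_1 = 2, a_2 = -5, a_3 = -8/3, a_4 = 10/3, a_5 = 4/3.

a_(n+2) = (-n(n-1) + 2 n - 10) / ((n+1)(n+2)) * a_n; check: a_0 = 1, a_1 = 2, a_2 = -5, a_3 = -8/3, a_4 = 10/3, a_5 = 4/3


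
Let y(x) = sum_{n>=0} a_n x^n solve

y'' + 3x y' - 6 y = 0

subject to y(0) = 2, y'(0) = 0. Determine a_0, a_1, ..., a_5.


Ansatz: y(x) = sum_{n>=0} a_n x^n, so y'(x) = sum_{n>=1} n a_n x^(n-1) and y''(x) = sum_{n>=2} n(n-1) a_n x^(n-2).
Substitute into P(x) y'' + Q(x) y' + R(x) y = 0 with P(x) = 1, Q(x) = 3x, R(x) = -6, and match powers of x.
Initial conditions: a_0 = 2, a_1 = 0.
Setting the coefficient of each power of x to zero and solving order by order (substituting the coefficients already found):
  x^0: 2 a_2 - 6 a_0 = 0  ->  2 a_2 = 6 a_0 = 12  ->  a_2 = 6
  x^1: 6 a_3 - 3 a_1 = 0  ->  6 a_3 = 3 a_1 = 0  ->  a_3 = 0
  x^2: 12 a_4 = 0  ->  a_4 = 0
  x^3: 20 a_5 + 3 a_3 = 0  ->  20 a_5 = -3 a_3 = 0  ->  a_5 = 0
Truncated series: y(x) = 2 + 6 x^2 + O(x^6).

a_0 = 2; a_1 = 0; a_2 = 6; a_3 = 0; a_4 = 0; a_5 = 0


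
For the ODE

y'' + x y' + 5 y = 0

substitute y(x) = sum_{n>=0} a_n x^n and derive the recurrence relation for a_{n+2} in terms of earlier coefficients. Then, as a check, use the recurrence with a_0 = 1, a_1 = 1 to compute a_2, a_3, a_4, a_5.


Substitute y = sum_n a_n x^n.
y''(x) has coefficient (n+2)(n+1) a_{n+2} at x^n;
x y'(x) has coefficient n a_n at x^n (shift);
5 y(x) has coefficient 5 a_n at x^n.
Matching x^n: (n+2)(n+1) a_{n+2} + (n + 5) a_n = 0.
Thus a_{n+2} = (-n - 5) / ((n+1)(n+2)) * a_n.

Check with a_0 = 1, a_1 = 1 (apply the recurrence for n = 0, 1, 2, 3): a_0 = 1, a_1 = 1, a_2 = -5/2, a_3 = -1, a_4 = 35/24, a_5 = 2/5.

a_(n+2) = (-n - 5) / ((n+1)(n+2)) * a_n; check: a_0 = 1, a_1 = 1, a_2 = -5/2, a_3 = -1, a_4 = 35/24, a_5 = 2/5


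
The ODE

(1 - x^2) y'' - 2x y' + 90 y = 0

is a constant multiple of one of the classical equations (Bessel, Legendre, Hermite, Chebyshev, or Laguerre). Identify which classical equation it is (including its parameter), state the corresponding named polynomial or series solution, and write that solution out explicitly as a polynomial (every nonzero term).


The equation is already in a standard form:  (1 - x^2) y'' - 2x y' + 90 y = 0.
This matches the Legendre equation (1 - x^2) y'' - 2x y' + n(n+1) y = 0 (note the -2x y' term) with n(n+1) = 90, so n = 9; the polynomial solution is P_9(x).
With y = sum_k a_k x^k, matching x^k gives (k+2)(k+1) a_{k+2} = [k(k+1) - n(n+1)] a_k = (k - 9)(k + 10) a_k. The right side vanishes at k = 9, so the series with the parity of 9 terminates at degree 9.
Standard normalization (P_n(1) = 1): leading coefficient (2n)!/(2^n (n!)^2) = 6402373705728000/(512*131681894400) = 12155/128, so a_9 = 12155/128. Work downward with a_k = (k+1)(k+2) a_{k+2} / ((k - 9)(k + 10)):
  a_7 = (8)(9)(12155/128) / ((7 - 9)(7 + 10)) = (109395/16)/(-34) = -6435/32
  a_5 = (6)(7)(-6435/32) / ((5 - 9)(5 + 10)) = (-135135/16)/(-60) = 9009/64
  a_3 = (4)(5)(9009/64) / ((3 - 9)(3 + 10)) = (45045/16)/(-78) = -1155/32
  a_1 = (2)(3)(-1155/32) / ((1 - 9)(1 + 10)) = (-3465/16)/(-88) = 315/128
Hence P_9(x) = 12155 x^9/128 - 6435 x^7/32 + 9009 x^5/64 - 1155 x^3/32 + 315 x/128.

P_9(x); series = 12155 x^9/128 - 6435 x^7/32 + 9009 x^5/64 - 1155 x^3/32 + 315 x/128


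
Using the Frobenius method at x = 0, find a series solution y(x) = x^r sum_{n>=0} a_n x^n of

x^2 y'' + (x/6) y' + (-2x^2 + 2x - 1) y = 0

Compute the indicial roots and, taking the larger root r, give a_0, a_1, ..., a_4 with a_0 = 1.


Write in Frobenius form y'' + (p(x)/x) y' + (q(x)/x^2) y = 0:
  p(x) = 1/6,  q(x) = -2x^2 + 2x - 1.
Indicial equation: r(r-1) + (1/6) r + (-1) = 0 -> roots r_1 = 3/2, r_2 = -2/3.
Take r = r_1 = 3/2. Let y(x) = x^r sum_{n>=0} a_n x^n with a_0 = 1.
Substitute y = x^r sum a_n x^n and match x^{r+n}. The recurrence is
  D(n) a_n + 2 a_{n-1} - 2 a_{n-2} = 0,  where D(n) = (r+n)(r+n-1) + (1/6)(r+n) + (-1).
  a_n = [-2 a_{n-1} + 2 a_{n-2}] / D(n).
Since the indicial polynomial factors as (r - r_1)(r - r_2), D(n) = (r_1 + n - r_1)(r_1 + n - r_2) = n(n + 13/6).
Evaluating step by step (a_0 = 1):
  n = 1: D(1) = 1(1 + 13/6) = 19/6; numerator = -2(1) = -2; a_1 = (-2)/(19/6) = -12/19
  n = 2: D(2) = 2(2 + 13/6) = 25/3; numerator = -2(-12/19) + 2(1) = 62/19; a_2 = (62/19)/(25/3) = 186/475
  n = 3: D(3) = 3(3 + 13/6) = 31/2; numerator = -2(186/475) + 2(-12/19) = -972/475; a_3 = (-972/475)/(31/2) = -1944/14725
  n = 4: D(4) = 4(4 + 13/6) = 74/3; numerator = -2(-1944/14725) + 2(186/475) = 3084/2945; a_4 = (3084/2945)/(74/3) = 4626/108965

r = 3/2; a_0 = 1; a_1 = -12/19; a_2 = 186/475; a_3 = -1944/14725; a_4 = 4626/108965


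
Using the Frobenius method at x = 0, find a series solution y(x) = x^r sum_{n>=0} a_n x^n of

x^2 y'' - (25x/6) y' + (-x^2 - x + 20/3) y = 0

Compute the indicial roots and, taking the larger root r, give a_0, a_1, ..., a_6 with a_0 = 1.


Write in Frobenius form y'' + (p(x)/x) y' + (q(x)/x^2) y = 0:
  p(x) = -25/6,  q(x) = -x^2 - x + 20/3.
Indicial equation: r(r-1) + (-25/6) r + (20/3) = 0 -> roots r_1 = 8/3, r_2 = 5/2.
Take r = r_1 = 8/3. Let y(x) = x^r sum_{n>=0} a_n x^n with a_0 = 1.
Substitute y = x^r sum a_n x^n and match x^{r+n}. The recurrence is
  D(n) a_n - 1 a_{n-1} - 1 a_{n-2} = 0,  where D(n) = (r+n)(r+n-1) + (-25/6)(r+n) + (20/3).
  a_n = [1 a_{n-1} + 1 a_{n-2}] / D(n).
Since the indicial polynomial factors as (r - r_1)(r - r_2), D(n) = (r_1 + n - r_1)(r_1 + n - r_2) = n(n + 1/6).
Evaluating step by step (a_0 = 1):
  n = 1: D(1) = 1(1 + 1/6) = 7/6; numerator = 1(1) = 1; a_1 = (1)/(7/6) = 6/7
  n = 2: D(2) = 2(2 + 1/6) = 13/3; numerator = 1(6/7) + 1(1) = 13/7; a_2 = (13/7)/(13/3) = 3/7
  n = 3: D(3) = 3(3 + 1/6) = 19/2; numerator = 1(3/7) + 1(6/7) = 9/7; a_3 = (9/7)/(19/2) = 18/133
  n = 4: D(4) = 4(4 + 1/6) = 50/3; numerator = 1(18/133) + 1(3/7) = 75/133; a_4 = (75/133)/(50/3) = 9/266
  n = 5: D(5) = 5(5 + 1/6) = 155/6; numerator = 1(9/266) + 1(18/133) = 45/266; a_5 = (45/266)/(155/6) = 27/4123
  n = 6: D(6) = 6(6 + 1/6) = 37; numerator = 1(27/4123) + 1(9/266) = 333/8246; a_6 = (333/8246)/(37) = 9/8246

r = 8/3; a_0 = 1; a_1 = 6/7; a_2 = 3/7; a_3 = 18/133; a_4 = 9/266; a_5 = 27/4123; a_6 = 9/8246


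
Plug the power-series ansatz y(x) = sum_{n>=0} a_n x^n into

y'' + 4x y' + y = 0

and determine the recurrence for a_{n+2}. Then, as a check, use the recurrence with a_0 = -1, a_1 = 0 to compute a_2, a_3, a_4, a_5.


Substitute y = sum_n a_n x^n.
y''(x) has coefficient (n+2)(n+1) a_{n+2} at x^n;
4 x y'(x) has coefficient 4 n a_n at x^n (shift);
y(x) has coefficient 1 a_n at x^n.
Matching x^n: (n+2)(n+1) a_{n+2} + (4n + 1) a_n = 0.
Thus a_{n+2} = (-4n - 1) / ((n+1)(n+2)) * a_n.

Check with a_0 = -1, a_1 = 0 (apply the recurrence for n = 0, 1, 2, 3): a_0 = -1, a_1 = 0, a_2 = 1/2, a_3 = 0, a_4 = -3/8, a_5 = 0.

a_(n+2) = (-4n - 1) / ((n+1)(n+2)) * a_n; check: a_0 = -1, a_1 = 0, a_2 = 1/2, a_3 = 0, a_4 = -3/8, a_5 = 0


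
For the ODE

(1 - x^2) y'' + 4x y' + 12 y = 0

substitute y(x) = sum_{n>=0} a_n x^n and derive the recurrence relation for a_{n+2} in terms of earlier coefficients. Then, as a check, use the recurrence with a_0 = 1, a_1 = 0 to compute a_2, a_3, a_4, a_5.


Substitute y = sum_n a_n x^n.
(1 - 1 x^2) y'' contributes (n+2)(n+1) a_{n+2} - n(n-1) a_n at x^n.
4 x y'(x) contributes 4 n a_n at x^n.
12 y(x) contributes 12 a_n at x^n.
Matching x^n: (n+2)(n+1) a_{n+2} + (-n(n-1) + 4 n + 12) a_n = 0.
Thus a_{n+2} = (n(n-1) - 4 n - 12) / ((n+1)(n+2)) * a_n.

Check with a_0 = 1, a_1 = 0 (apply the recurrence for n = 0, 1, 2, 3): a_0 = 1, a_1 = 0, a_2 = -6, a_3 = 0, a_4 = 9, a_5 = 0.

a_(n+2) = (n(n-1) - 4 n - 12) / ((n+1)(n+2)) * a_n; check: a_0 = 1, a_1 = 0, a_2 = -6, a_3 = 0, a_4 = 9, a_5 = 0
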